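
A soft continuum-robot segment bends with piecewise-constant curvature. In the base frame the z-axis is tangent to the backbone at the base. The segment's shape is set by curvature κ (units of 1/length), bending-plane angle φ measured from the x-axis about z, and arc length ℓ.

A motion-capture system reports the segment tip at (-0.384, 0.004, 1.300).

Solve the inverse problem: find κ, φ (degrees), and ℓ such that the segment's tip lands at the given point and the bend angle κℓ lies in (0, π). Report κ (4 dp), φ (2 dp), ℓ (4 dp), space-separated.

ρ = √(x²+y²) = √(-0.384² + 0.004²) = 0.38402
φ = atan2(y, x) mod 360° = atan2(0.004, -0.384) = 179.4032°
|p|² = ρ² + z² = 0.38402² + 1.300² = 1.83747
κ = 2ρ / |p|² = 2×0.38402 / 1.83747 = 0.41799
θ = 2·atan2(ρ, z) = 2·atan2(0.38402, 1.300) = 0.57446 rad
ℓ = θ/κ = 0.57446/0.41799 = 1.37435

0.4180 179.40 1.3744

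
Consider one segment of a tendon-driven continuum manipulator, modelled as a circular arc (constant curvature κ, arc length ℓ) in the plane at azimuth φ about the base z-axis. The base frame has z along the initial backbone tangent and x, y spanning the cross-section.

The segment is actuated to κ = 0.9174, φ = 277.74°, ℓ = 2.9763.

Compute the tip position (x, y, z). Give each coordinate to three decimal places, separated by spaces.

0.281 -2.070 0.436

θ = κ·ℓ = 0.9174 × 2.9763 = 2.73046 rad
ρ = (1 − cos θ)/κ = (1 − -0.91667)/0.9174 = 2.08924
z = sin θ / κ = 0.39965/0.9174 = 0.43563
x = ρ cos φ = 2.08924 × cos(277.74°) = 0.28137
y = ρ sin φ = 2.08924 × sin(277.74°) = -2.07020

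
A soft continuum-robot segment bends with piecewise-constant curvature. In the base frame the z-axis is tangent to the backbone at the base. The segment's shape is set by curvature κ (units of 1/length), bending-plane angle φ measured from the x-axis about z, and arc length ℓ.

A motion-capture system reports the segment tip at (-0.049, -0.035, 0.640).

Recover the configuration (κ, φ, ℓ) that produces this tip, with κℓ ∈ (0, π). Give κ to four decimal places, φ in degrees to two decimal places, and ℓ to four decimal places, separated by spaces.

0.2914 215.54 0.6438

ρ = √(x²+y²) = √(-0.049² + -0.035²) = 0.06022
φ = atan2(y, x) mod 360° = atan2(-0.035, -0.049) = 215.5377°
|p|² = ρ² + z² = 0.06022² + 0.640² = 0.41323
κ = 2ρ / |p|² = 2×0.06022 / 0.41323 = 0.29144
θ = 2·atan2(ρ, z) = 2·atan2(0.06022, 0.640) = 0.18762 rad
ℓ = θ/κ = 0.18762/0.29144 = 0.64377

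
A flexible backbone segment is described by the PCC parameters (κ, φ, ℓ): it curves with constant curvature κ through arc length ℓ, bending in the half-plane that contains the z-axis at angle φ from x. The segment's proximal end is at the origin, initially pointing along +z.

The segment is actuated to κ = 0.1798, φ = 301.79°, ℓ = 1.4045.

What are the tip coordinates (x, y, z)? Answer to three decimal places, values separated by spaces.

0.093 -0.150 1.390

θ = κ·ℓ = 0.1798 × 1.4045 = 0.25253 rad
ρ = (1 − cos θ)/κ = (1 − 0.96828)/0.1798 = 0.17640
z = sin θ / κ = 0.24985/0.1798 = 1.38962
x = ρ cos φ = 0.17640 × cos(301.79°) = 0.09293
y = ρ sin φ = 0.17640 × sin(301.79°) = -0.14994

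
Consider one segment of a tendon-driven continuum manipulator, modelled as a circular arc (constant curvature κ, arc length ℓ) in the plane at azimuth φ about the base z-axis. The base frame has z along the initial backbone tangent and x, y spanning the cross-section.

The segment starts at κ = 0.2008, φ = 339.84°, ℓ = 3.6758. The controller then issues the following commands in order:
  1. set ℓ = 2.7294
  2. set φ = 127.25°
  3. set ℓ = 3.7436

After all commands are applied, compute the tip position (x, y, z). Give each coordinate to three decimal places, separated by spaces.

initial: κ=0.2008, φ=339.84°, ℓ=3.6758
cmd 1: set ℓ=2.7294 → (κ,φ,ℓ)=(0.2008,339.84°,2.7294) → tip=(0.6847,-0.2514,2.5948)
cmd 2: set φ=127.25° → (κ,φ,ℓ)=(0.2008,127.25°,2.7294) → tip=(-0.4415,0.5806,2.5948)
cmd 3: set ℓ=3.7436 → (κ,φ,ℓ)=(0.2008,127.25°,3.7436) → tip=(-0.8123,1.0683,3.4009)

-0.812 1.068 3.401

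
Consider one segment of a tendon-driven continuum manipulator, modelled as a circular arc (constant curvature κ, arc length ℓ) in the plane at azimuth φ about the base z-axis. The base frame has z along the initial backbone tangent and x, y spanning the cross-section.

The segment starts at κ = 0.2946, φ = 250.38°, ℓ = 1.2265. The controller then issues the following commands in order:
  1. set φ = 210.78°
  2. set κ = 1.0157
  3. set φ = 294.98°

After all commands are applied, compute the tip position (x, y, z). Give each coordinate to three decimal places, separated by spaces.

0.283 -0.607 0.933

initial: κ=0.2946, φ=250.38°, ℓ=1.2265
cmd 1: set φ=210.78° → (κ,φ,ℓ)=(0.2946,210.78°,1.2265) → tip=(-0.1883,-0.1122,1.2000)
cmd 2: set κ=1.0157 → (κ,φ,ℓ)=(1.0157,210.78°,1.2265) → tip=(-0.5757,-0.3429,0.9330)
cmd 3: set φ=294.98° → (κ,φ,ℓ)=(1.0157,294.98°,1.2265) → tip=(0.2830,-0.6074,0.9330)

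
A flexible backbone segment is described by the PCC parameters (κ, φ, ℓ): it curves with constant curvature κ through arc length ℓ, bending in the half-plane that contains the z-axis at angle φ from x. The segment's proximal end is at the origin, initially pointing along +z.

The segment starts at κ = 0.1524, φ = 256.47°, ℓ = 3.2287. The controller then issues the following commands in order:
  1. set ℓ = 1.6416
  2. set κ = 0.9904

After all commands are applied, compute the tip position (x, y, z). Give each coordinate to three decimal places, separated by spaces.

-0.249 -1.036 1.008

initial: κ=0.1524, φ=256.47°, ℓ=3.2287
cmd 1: set ℓ=1.6416 → (κ,φ,ℓ)=(0.1524,256.47°,1.6416) → tip=(-0.0478,-0.1986,1.6245)
cmd 2: set κ=0.9904 → (κ,φ,ℓ)=(0.9904,256.47°,1.6416) → tip=(-0.2492,-1.0357,1.0082)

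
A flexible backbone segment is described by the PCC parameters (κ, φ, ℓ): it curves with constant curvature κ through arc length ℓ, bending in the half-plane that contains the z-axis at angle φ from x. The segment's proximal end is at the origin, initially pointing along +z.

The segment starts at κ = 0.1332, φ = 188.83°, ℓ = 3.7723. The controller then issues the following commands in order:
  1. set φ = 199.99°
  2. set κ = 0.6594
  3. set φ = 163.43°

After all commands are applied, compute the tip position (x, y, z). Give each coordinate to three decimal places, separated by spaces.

-2.607 0.776 0.923

initial: κ=0.1332, φ=188.83°, ℓ=3.7723
cmd 1: set φ=199.99° → (κ,φ,ℓ)=(0.1332,199.99°,3.7723) → tip=(-0.8721,-0.3172,3.6156)
cmd 2: set κ=0.6594 → (κ,φ,ℓ)=(0.6594,199.99°,3.7723) → tip=(-2.5561,-0.9299,0.9228)
cmd 3: set φ=163.43° → (κ,φ,ℓ)=(0.6594,163.43°,3.7723) → tip=(-2.6071,0.7757,0.9228)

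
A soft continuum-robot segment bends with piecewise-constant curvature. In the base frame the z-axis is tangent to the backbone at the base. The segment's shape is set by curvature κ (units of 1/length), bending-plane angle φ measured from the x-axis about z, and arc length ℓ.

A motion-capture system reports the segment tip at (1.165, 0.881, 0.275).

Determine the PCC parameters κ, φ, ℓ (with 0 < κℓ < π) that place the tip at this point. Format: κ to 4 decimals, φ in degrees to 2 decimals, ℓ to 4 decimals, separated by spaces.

ρ = √(x²+y²) = √(1.165² + 0.881²) = 1.46061
φ = atan2(y, x) mod 360° = atan2(0.881, 1.165) = 37.0974°
|p|² = ρ² + z² = 1.46061² + 0.275² = 2.20901
κ = 2ρ / |p|² = 2×1.46061 / 2.20901 = 1.32241
θ = 2·atan2(ρ, z) = 2·atan2(1.46061, 0.275) = 2.76940 rad
ℓ = θ/κ = 2.76940/1.32241 = 2.09420

1.3224 37.10 2.0942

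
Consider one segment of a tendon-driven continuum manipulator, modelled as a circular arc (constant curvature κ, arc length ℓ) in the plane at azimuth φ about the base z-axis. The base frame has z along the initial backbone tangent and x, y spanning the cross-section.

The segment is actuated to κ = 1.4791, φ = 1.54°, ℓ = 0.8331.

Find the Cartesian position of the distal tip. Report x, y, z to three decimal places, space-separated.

0.451 0.012 0.638

θ = κ·ℓ = 1.4791 × 0.8331 = 1.23224 rad
ρ = (1 − cos θ)/κ = (1 − 0.33213)/1.4791 = 0.45154
z = sin θ / κ = 0.94323/1.4791 = 0.63771
x = ρ cos φ = 0.45154 × cos(1.54°) = 0.45138
y = ρ sin φ = 0.45154 × sin(1.54°) = 0.01214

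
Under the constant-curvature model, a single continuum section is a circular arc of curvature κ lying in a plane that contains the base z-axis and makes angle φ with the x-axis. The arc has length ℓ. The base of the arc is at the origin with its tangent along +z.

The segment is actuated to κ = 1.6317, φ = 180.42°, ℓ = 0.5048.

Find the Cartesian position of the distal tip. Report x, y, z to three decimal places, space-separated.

θ = κ·ℓ = 1.6317 × 0.5048 = 0.82368 rad
ρ = (1 − cos θ)/κ = (1 − 0.67952)/1.6317 = 0.19641
z = sin θ / κ = 0.73365/1.6317 = 0.44962
x = ρ cos φ = 0.19641 × cos(180.42°) = -0.19640
y = ρ sin φ = 0.19641 × sin(180.42°) = -0.00144

-0.196 -0.001 0.450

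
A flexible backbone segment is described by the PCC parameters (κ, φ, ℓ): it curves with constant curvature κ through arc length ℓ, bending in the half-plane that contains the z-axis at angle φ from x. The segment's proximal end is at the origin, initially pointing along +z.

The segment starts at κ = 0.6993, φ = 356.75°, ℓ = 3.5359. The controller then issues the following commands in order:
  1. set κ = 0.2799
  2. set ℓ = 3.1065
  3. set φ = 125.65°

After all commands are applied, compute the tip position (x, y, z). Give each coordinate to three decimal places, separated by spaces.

initial: κ=0.6993, φ=356.75°, ℓ=3.5359
cmd 1: set κ=0.2799 → (κ,φ,ℓ)=(0.2799,356.75°,3.5359) → tip=(1.6089,-0.0914,2.9863)
cmd 2: set ℓ=3.1065 → (κ,φ,ℓ)=(0.2799,356.75°,3.1065) → tip=(1.2656,-0.0719,2.7296)
cmd 3: set φ=125.65° → (κ,φ,ℓ)=(0.2799,125.65°,3.1065) → tip=(-0.7388,1.0300,2.7296)

-0.739 1.030 2.730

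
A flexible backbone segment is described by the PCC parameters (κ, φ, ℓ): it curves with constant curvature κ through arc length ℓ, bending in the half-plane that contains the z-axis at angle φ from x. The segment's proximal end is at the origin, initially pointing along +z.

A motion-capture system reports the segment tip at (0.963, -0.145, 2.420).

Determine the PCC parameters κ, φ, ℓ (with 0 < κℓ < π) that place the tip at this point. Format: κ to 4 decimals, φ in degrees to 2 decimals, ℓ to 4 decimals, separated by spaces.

ρ = √(x²+y²) = √(0.963² + -0.145²) = 0.97386
φ = atan2(y, x) mod 360° = atan2(-0.145, 0.963) = 351.4372°
|p|² = ρ² + z² = 0.97386² + 2.420² = 6.80479
κ = 2ρ / |p|² = 2×0.97386 / 6.80479 = 0.28623
θ = 2·atan2(ρ, z) = 2·atan2(0.97386, 2.420) = 0.76518 rad
ℓ = θ/κ = 0.76518/0.28623 = 2.67334

0.2862 351.44 2.6733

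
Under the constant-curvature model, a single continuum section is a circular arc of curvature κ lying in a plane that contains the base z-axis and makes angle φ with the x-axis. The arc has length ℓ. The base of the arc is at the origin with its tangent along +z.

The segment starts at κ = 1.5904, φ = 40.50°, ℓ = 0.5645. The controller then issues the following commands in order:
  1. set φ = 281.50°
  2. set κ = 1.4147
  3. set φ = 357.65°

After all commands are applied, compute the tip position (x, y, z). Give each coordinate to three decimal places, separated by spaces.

initial: κ=1.5904, φ=40.50°, ℓ=0.5645
cmd 1: set φ=281.50° → (κ,φ,ℓ)=(1.5904,281.50°,0.5645) → tip=(0.0472,-0.2321,0.4917)
cmd 2: set κ=1.4147 → (κ,φ,ℓ)=(1.4147,281.50°,0.5645) → tip=(0.0426,-0.2094,0.5064)
cmd 3: set φ=357.65° → (κ,φ,ℓ)=(1.4147,357.65°,0.5645) → tip=(0.2135,-0.0088,0.5064)

0.213 -0.009 0.506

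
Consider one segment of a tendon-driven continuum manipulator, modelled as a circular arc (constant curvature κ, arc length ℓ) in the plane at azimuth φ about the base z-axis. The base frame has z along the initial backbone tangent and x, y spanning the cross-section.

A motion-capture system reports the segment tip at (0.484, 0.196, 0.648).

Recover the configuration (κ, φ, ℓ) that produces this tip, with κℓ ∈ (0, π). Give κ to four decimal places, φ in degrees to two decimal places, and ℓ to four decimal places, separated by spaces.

ρ = √(x²+y²) = √(0.484² + 0.196²) = 0.52218
φ = atan2(y, x) mod 360° = atan2(0.196, 0.484) = 22.0459°
|p|² = ρ² + z² = 0.52218² + 0.648² = 0.69258
κ = 2ρ / |p|² = 2×0.52218 / 0.69258 = 1.50794
θ = 2·atan2(ρ, z) = 2·atan2(0.52218, 0.648) = 1.35658 rad
ℓ = θ/κ = 1.35658/1.50794 = 0.89962

1.5079 22.05 0.8996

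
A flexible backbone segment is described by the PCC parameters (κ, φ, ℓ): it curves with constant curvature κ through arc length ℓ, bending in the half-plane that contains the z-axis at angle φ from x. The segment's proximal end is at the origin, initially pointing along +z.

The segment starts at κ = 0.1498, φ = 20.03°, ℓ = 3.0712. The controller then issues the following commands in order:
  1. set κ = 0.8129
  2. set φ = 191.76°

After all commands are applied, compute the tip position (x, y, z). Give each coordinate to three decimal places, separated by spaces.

initial: κ=0.1498, φ=20.03°, ℓ=3.0712
cmd 1: set κ=0.8129 → (κ,φ,ℓ)=(0.8129,20.03°,3.0712) → tip=(2.0793,0.7580,0.7396)
cmd 2: set φ=191.76° → (κ,φ,ℓ)=(0.8129,191.76°,3.0712) → tip=(-2.1667,-0.4511,0.7396)

-2.167 -0.451 0.740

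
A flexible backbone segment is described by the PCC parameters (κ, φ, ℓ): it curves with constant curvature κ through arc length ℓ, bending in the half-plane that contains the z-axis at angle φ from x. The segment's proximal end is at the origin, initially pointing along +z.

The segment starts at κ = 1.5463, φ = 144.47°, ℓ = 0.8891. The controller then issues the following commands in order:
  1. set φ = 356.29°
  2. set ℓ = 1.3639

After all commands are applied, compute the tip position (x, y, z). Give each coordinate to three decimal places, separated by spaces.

initial: κ=1.5463, φ=144.47°, ℓ=0.8891
cmd 1: set φ=356.29° → (κ,φ,ℓ)=(1.5463,356.29°,0.8891) → tip=(0.5197,-0.0337,0.6343)
cmd 2: set ℓ=1.3639 → (κ,φ,ℓ)=(1.5463,356.29°,1.3639) → tip=(0.9762,-0.0633,0.5553)

0.976 -0.063 0.555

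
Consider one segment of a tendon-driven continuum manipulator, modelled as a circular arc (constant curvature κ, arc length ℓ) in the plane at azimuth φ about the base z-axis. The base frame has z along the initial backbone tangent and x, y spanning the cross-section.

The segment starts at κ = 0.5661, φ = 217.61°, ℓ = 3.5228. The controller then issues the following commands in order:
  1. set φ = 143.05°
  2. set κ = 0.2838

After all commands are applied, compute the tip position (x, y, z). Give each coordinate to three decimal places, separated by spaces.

-1.294 0.973 2.965

initial: κ=0.5661, φ=217.61°, ℓ=3.5228
cmd 1: set φ=143.05° → (κ,φ,ℓ)=(0.5661,143.05°,3.5228) → tip=(-1.9918,1.4982,1.6104)
cmd 2: set κ=0.2838 → (κ,φ,ℓ)=(0.2838,143.05°,3.5228) → tip=(-1.2939,0.9733,2.9646)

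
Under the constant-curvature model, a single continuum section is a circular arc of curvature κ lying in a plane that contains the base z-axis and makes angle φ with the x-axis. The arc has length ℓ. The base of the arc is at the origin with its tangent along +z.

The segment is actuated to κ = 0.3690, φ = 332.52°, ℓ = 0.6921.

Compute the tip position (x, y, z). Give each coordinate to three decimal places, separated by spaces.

0.078 -0.041 0.685

θ = κ·ℓ = 0.3690 × 0.6921 = 0.25538 rad
ρ = (1 − cos θ)/κ = (1 − 0.96757)/0.3690 = 0.08790
z = sin θ / κ = 0.25262/0.3690 = 0.68460
x = ρ cos φ = 0.08790 × cos(332.52°) = 0.07798
y = ρ sin φ = 0.08790 × sin(332.52°) = -0.04056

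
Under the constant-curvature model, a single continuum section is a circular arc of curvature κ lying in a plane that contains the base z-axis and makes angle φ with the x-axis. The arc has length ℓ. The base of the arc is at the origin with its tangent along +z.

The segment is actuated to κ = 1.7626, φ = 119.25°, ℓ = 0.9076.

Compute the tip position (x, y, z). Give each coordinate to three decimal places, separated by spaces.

-0.285 0.509 0.567

θ = κ·ℓ = 1.7626 × 0.9076 = 1.59974 rad
ρ = (1 − cos θ)/κ = (1 − -0.02894)/1.7626 = 0.58376
z = sin θ / κ = 0.99958/1.7626 = 0.56711
x = ρ cos φ = 0.58376 × cos(119.25°) = -0.28524
y = ρ sin φ = 0.58376 × sin(119.25°) = 0.50933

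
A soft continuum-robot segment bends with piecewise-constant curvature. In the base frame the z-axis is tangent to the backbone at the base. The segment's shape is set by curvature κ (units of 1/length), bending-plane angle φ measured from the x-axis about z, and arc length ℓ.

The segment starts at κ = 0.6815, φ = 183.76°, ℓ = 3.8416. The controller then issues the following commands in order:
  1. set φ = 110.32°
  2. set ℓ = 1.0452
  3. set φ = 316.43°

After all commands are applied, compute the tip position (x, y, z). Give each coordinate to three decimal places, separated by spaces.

0.258 -0.246 0.959

initial: κ=0.6815, φ=183.76°, ℓ=3.8416
cmd 1: set φ=110.32° → (κ,φ,ℓ)=(0.6815,110.32°,3.8416) → tip=(-0.9509,2.5678,0.7336)
cmd 2: set ℓ=1.0452 → (κ,φ,ℓ)=(0.6815,110.32°,1.0452) → tip=(-0.1239,0.3346,0.9590)
cmd 3: set φ=316.43° → (κ,φ,ℓ)=(0.6815,316.43°,1.0452) → tip=(0.2585,-0.2459,0.9590)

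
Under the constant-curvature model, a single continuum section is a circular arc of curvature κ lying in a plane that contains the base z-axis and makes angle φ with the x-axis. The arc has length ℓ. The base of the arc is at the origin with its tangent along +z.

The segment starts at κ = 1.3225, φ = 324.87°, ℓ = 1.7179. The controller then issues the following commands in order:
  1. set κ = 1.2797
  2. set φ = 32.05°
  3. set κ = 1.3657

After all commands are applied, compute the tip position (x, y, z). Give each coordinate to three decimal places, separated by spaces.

initial: κ=1.3225, φ=324.87°, ℓ=1.7179
cmd 1: set κ=1.2797 → (κ,φ,ℓ)=(1.2797,324.87°,1.7179) → tip=(1.0144,-0.7137,0.6325)
cmd 2: set φ=32.05° → (κ,φ,ℓ)=(1.2797,32.05°,1.7179) → tip=(1.0513,0.6582,0.6325)
cmd 3: set κ=1.3657 → (κ,φ,ℓ)=(1.3657,32.05°,1.7179) → tip=(1.0550,0.6605,0.5229)

1.055 0.661 0.523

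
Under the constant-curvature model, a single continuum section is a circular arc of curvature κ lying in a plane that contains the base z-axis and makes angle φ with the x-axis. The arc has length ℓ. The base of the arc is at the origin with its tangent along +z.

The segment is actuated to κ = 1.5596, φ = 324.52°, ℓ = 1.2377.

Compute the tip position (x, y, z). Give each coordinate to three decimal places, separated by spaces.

θ = κ·ℓ = 1.5596 × 1.2377 = 1.93032 rad
ρ = (1 − cos θ)/κ = (1 − -0.35183)/1.5596 = 0.86678
z = sin θ / κ = 0.93607/1.5596 = 0.60020
x = ρ cos φ = 0.86678 × cos(324.52°) = 0.70583
y = ρ sin φ = 0.86678 × sin(324.52°) = -0.50309

0.706 -0.503 0.600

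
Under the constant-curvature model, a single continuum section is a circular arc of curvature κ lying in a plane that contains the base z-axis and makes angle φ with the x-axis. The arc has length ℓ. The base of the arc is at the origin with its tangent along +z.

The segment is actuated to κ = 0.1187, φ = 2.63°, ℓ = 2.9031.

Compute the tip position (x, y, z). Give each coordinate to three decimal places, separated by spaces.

θ = κ·ℓ = 0.1187 × 2.9031 = 0.34460 rad
ρ = (1 − cos θ)/κ = (1 − 0.94121)/0.1187 = 0.49527
z = sin θ / κ = 0.33782/0.1187 = 2.84598
x = ρ cos φ = 0.49527 × cos(2.63°) = 0.49475
y = ρ sin φ = 0.49527 × sin(2.63°) = 0.02273

0.495 0.023 2.846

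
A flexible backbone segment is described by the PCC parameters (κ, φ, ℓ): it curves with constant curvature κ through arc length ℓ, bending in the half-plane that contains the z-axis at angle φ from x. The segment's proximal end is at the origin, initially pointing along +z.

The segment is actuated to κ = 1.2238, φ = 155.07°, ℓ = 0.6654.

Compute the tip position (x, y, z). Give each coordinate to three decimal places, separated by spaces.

-0.232 0.108 0.594

θ = κ·ℓ = 1.2238 × 0.6654 = 0.81432 rad
ρ = (1 − cos θ)/κ = (1 − 0.68637)/1.2238 = 0.25628
z = sin θ / κ = 0.72726/1.2238 = 0.59426
x = ρ cos φ = 0.25628 × cos(155.07°) = -0.23240
y = ρ sin φ = 0.25628 × sin(155.07°) = 0.10802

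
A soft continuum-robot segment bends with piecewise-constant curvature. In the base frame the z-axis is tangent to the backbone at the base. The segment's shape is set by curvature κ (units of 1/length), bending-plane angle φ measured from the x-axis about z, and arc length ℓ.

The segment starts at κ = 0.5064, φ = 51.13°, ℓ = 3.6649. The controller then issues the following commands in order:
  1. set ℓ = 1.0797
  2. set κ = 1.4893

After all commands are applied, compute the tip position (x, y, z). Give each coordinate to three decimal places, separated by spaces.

0.437 0.542 0.671

initial: κ=0.5064, φ=51.13°, ℓ=3.6649
cmd 1: set ℓ=1.0797 → (κ,φ,ℓ)=(0.5064,51.13°,1.0797) → tip=(0.1807,0.2241,1.0267)
cmd 2: set κ=1.4893 → (κ,φ,ℓ)=(1.4893,51.13°,1.0797) → tip=(0.4370,0.5422,0.6710)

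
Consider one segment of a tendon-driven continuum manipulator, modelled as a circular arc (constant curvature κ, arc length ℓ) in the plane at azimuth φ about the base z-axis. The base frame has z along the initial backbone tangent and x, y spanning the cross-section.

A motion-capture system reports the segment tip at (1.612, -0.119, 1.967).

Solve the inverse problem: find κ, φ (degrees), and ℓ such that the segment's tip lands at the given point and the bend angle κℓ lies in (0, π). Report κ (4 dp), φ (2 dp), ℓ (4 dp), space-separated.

ρ = √(x²+y²) = √(1.612² + -0.119²) = 1.61639
φ = atan2(y, x) mod 360° = atan2(-0.119, 1.612) = 355.7780°
|p|² = ρ² + z² = 1.61639² + 1.967² = 6.48179
κ = 2ρ / |p|² = 2×1.61639 / 6.48179 = 0.49875
θ = 2·atan2(ρ, z) = 2·atan2(1.61639, 1.967) = 1.37573 rad
ℓ = θ/κ = 1.37573/0.49875 = 2.75837

0.4987 355.78 2.7584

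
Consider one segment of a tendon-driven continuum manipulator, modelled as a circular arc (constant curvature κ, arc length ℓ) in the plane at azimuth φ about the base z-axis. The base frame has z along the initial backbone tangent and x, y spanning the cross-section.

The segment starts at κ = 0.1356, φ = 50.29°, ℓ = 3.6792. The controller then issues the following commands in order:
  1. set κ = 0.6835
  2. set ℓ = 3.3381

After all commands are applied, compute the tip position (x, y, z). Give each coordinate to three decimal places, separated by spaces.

initial: κ=0.1356, φ=50.29°, ℓ=3.6792
cmd 1: set κ=0.6835 → (κ,φ,ℓ)=(0.6835,50.29°,3.6792) → tip=(1.6918,2.0370,0.8582)
cmd 2: set ℓ=3.3381 → (κ,φ,ℓ)=(0.6835,50.29°,3.3381) → tip=(1.5446,1.8598,1.1088)

1.545 1.860 1.109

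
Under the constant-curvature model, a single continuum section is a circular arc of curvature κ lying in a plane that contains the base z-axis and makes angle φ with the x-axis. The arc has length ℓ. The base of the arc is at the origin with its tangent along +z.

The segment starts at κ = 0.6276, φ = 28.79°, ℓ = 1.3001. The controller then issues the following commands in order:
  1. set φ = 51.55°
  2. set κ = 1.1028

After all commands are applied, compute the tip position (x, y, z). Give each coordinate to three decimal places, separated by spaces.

initial: κ=0.6276, φ=28.79°, ℓ=1.3001
cmd 1: set φ=51.55° → (κ,φ,ℓ)=(0.6276,51.55°,1.3001) → tip=(0.3119,0.3928,1.1606)
cmd 2: set κ=1.1028 → (κ,φ,ℓ)=(1.1028,51.55°,1.3001) → tip=(0.4868,0.6131,0.8983)

0.487 0.613 0.898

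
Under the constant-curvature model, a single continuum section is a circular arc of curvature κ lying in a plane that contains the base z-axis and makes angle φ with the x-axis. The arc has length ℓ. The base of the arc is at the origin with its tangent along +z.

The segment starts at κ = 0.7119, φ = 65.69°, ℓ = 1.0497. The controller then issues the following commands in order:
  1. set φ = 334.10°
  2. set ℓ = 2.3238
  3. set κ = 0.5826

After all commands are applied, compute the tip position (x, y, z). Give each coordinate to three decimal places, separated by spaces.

1.212 -0.588 1.676

initial: κ=0.7119, φ=65.69°, ℓ=1.0497
cmd 1: set φ=334.10° → (κ,φ,ℓ)=(0.7119,334.10°,1.0497) → tip=(0.3367,-0.1635,0.9547)
cmd 2: set ℓ=2.3238 → (κ,φ,ℓ)=(0.7119,334.10°,2.3238) → tip=(1.3690,-0.6648,1.3998)
cmd 3: set κ=0.5826 → (κ,φ,ℓ)=(0.5826,334.10°,2.3238) → tip=(1.2117,-0.5884,1.6762)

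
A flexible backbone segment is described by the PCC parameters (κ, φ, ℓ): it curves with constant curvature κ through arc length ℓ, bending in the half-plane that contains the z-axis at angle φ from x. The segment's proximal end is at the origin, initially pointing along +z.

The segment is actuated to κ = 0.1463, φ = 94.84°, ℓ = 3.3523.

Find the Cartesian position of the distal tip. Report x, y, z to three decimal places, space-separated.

-0.068 0.803 3.220

θ = κ·ℓ = 0.1463 × 3.3523 = 0.49044 rad
ρ = (1 − cos θ)/κ = (1 − 0.88212)/0.1463 = 0.80571
z = sin θ / κ = 0.47102/0.1463 = 3.21952
x = ρ cos φ = 0.80571 × cos(94.84°) = -0.06798
y = ρ sin φ = 0.80571 × sin(94.84°) = 0.80283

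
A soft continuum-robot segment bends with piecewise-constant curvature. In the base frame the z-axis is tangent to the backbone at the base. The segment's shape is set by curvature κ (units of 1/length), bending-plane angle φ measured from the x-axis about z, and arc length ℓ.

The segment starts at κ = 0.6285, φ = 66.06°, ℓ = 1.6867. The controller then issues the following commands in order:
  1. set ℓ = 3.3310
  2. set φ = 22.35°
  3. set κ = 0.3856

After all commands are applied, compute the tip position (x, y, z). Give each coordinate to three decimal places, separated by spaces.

1.721 0.708 2.488

initial: κ=0.6285, φ=66.06°, ℓ=1.6867
cmd 1: set ℓ=3.3310 → (κ,φ,ℓ)=(0.6285,66.06°,3.3310) → tip=(0.9680,2.1802,1.3786)
cmd 2: set φ=22.35° → (κ,φ,ℓ)=(0.6285,22.35°,3.3310) → tip=(2.2062,0.9071,1.3786)
cmd 3: set κ=0.3856 → (κ,φ,ℓ)=(0.3856,22.35°,3.3310) → tip=(1.7210,0.7076,2.4878)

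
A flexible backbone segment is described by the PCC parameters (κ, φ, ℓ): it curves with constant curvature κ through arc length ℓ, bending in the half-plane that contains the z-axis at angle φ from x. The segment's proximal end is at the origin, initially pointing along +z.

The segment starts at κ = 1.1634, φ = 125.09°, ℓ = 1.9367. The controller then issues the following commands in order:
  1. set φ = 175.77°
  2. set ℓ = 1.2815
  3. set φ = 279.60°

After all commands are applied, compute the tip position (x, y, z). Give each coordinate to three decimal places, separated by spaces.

initial: κ=1.1634, φ=125.09°, ℓ=1.9367
cmd 1: set φ=175.77° → (κ,φ,ℓ)=(1.1634,175.77°,1.9367) → tip=(-1.3978,0.1034,0.6671)
cmd 2: set ℓ=1.2815 → (κ,φ,ℓ)=(1.1634,175.77°,1.2815) → tip=(-0.7888,0.0583,0.8568)
cmd 3: set φ=279.60° → (κ,φ,ℓ)=(1.1634,279.60°,1.2815) → tip=(0.1319,-0.7799,0.8568)

0.132 -0.780 0.857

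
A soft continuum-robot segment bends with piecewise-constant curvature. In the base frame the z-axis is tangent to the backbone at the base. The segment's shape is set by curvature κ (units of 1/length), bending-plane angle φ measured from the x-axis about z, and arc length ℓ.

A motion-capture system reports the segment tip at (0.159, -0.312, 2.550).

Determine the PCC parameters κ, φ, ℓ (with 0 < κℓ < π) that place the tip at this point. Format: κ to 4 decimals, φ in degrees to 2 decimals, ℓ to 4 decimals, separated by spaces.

ρ = √(x²+y²) = √(0.159² + -0.312²) = 0.35018
φ = atan2(y, x) mod 360° = atan2(-0.312, 0.159) = 297.0041°
|p|² = ρ² + z² = 0.35018² + 2.550² = 6.62512
κ = 2ρ / |p|² = 2×0.35018 / 6.62512 = 0.10571
θ = 2·atan2(ρ, z) = 2·atan2(0.35018, 2.550) = 0.27294 rad
ℓ = θ/κ = 0.27294/0.10571 = 2.58194

0.1057 297.00 2.5819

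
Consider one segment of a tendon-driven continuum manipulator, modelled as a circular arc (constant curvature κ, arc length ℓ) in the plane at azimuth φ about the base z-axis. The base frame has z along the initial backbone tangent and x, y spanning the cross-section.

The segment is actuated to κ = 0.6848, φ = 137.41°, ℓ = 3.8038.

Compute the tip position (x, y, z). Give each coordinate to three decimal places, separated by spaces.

-1.999 1.838 0.747

θ = κ·ℓ = 0.6848 × 3.8038 = 2.60484 rad
ρ = (1 − cos θ)/κ = (1 − -0.85937)/0.6848 = 2.71521
z = sin θ / κ = 0.51135/0.6848 = 0.74671
x = ρ cos φ = 2.71521 × cos(137.41°) = -1.99898
y = ρ sin φ = 2.71521 × sin(137.41°) = 1.83751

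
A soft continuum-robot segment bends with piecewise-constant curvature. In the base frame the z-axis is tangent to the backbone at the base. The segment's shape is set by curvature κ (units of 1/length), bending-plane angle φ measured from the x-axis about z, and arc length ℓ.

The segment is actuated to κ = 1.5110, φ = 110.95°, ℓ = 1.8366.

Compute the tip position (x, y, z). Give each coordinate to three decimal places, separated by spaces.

-0.458 1.195 0.237

θ = κ·ℓ = 1.5110 × 1.8366 = 2.77510 rad
ρ = (1 − cos θ)/κ = (1 − -0.93359)/1.5110 = 1.27968
z = sin θ / κ = 0.35834/1.5110 = 0.23715
x = ρ cos φ = 1.27968 × cos(110.95°) = -0.45755
y = ρ sin φ = 1.27968 × sin(110.95°) = 1.19508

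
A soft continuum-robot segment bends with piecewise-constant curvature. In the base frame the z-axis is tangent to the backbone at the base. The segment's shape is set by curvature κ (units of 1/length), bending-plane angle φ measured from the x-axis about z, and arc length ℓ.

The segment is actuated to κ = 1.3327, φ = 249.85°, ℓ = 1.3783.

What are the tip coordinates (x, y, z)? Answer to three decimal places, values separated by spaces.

-0.326 -0.890 0.724

θ = κ·ℓ = 1.3327 × 1.3783 = 1.83686 rad
ρ = (1 − cos θ)/κ = (1 − -0.26294)/1.3327 = 0.94765
z = sin θ / κ = 0.96481/1.3327 = 0.72395
x = ρ cos φ = 0.94765 × cos(249.85°) = -0.32645
y = ρ sin φ = 0.94765 × sin(249.85°) = -0.88965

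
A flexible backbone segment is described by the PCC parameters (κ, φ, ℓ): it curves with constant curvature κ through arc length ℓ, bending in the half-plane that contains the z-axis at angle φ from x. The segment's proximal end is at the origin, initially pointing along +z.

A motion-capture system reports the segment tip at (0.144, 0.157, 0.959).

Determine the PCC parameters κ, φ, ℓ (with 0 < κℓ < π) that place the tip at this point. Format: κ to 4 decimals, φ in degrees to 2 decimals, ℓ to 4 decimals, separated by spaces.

ρ = √(x²+y²) = √(0.144² + 0.157²) = 0.21304
φ = atan2(y, x) mod 360° = atan2(0.157, 0.144) = 47.4730°
|p|² = ρ² + z² = 0.21304² + 0.959² = 0.96507
κ = 2ρ / |p|² = 2×0.21304 / 0.96507 = 0.44150
θ = 2·atan2(ρ, z) = 2·atan2(0.21304, 0.959) = 0.43719 rad
ℓ = θ/κ = 0.43719/0.44150 = 0.99025

0.4415 47.47 0.9902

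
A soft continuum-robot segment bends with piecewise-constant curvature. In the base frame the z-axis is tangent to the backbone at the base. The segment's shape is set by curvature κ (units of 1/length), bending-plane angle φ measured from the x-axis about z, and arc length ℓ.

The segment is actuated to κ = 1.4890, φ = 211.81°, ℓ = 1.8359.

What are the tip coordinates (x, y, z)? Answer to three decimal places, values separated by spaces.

-1.095 -0.679 0.266

θ = κ·ℓ = 1.4890 × 1.8359 = 2.73366 rad
ρ = (1 − cos θ)/κ = (1 − -0.91794)/1.4890 = 1.28807
z = sin θ / κ = 0.39672/1.4890 = 0.26643
x = ρ cos φ = 1.28807 × cos(211.81°) = -1.09461
y = ρ sin φ = 1.28807 × sin(211.81°) = -0.67895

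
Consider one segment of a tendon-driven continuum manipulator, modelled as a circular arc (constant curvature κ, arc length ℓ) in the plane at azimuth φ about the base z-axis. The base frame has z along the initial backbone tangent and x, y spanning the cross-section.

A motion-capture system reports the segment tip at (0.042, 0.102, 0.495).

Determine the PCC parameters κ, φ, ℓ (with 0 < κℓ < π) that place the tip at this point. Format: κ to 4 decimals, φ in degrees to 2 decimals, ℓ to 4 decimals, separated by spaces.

ρ = √(x²+y²) = √(0.042² + 0.102²) = 0.11031
φ = atan2(y, x) mod 360° = atan2(0.102, 0.042) = 67.6199°
|p|² = ρ² + z² = 0.11031² + 0.495² = 0.25719
κ = 2ρ / |p|² = 2×0.11031 / 0.25719 = 0.85779
θ = 2·atan2(ρ, z) = 2·atan2(0.11031, 0.495) = 0.43853 rad
ℓ = θ/κ = 0.43853/0.85779 = 0.51123

0.8578 67.62 0.5112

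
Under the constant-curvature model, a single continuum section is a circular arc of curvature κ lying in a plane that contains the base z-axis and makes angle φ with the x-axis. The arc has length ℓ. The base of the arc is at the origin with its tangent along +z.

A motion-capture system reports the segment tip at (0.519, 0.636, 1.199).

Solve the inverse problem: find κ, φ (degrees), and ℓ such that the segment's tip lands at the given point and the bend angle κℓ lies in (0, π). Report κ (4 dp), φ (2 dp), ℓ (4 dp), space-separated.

ρ = √(x²+y²) = √(0.519² + 0.636²) = 0.82089
φ = atan2(y, x) mod 360° = atan2(0.636, 0.519) = 50.7843°
|p|² = ρ² + z² = 0.82089² + 1.199² = 2.11146
κ = 2ρ / |p|² = 2×0.82089 / 2.11146 = 0.77756
θ = 2·atan2(ρ, z) = 2·atan2(0.82089, 1.199) = 1.20069 rad
ℓ = θ/κ = 1.20069/0.77756 = 1.54419

0.7776 50.78 1.5442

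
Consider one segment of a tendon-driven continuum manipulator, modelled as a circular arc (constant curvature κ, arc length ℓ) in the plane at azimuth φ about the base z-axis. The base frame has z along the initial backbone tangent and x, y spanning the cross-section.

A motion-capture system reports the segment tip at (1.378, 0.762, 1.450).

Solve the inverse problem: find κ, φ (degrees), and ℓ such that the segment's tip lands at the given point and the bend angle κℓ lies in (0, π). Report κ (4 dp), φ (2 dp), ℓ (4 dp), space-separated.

0.6873 28.94 2.4053

ρ = √(x²+y²) = √(1.378² + 0.762²) = 1.57465
φ = atan2(y, x) mod 360° = atan2(0.762, 1.378) = 28.9415°
|p|² = ρ² + z² = 1.57465² + 1.450² = 4.58203
κ = 2ρ / |p|² = 2×1.57465 / 4.58203 = 0.68732
θ = 2·atan2(ρ, z) = 2·atan2(1.57465, 1.450) = 1.65317 rad
ℓ = θ/κ = 1.65317/0.68732 = 2.40526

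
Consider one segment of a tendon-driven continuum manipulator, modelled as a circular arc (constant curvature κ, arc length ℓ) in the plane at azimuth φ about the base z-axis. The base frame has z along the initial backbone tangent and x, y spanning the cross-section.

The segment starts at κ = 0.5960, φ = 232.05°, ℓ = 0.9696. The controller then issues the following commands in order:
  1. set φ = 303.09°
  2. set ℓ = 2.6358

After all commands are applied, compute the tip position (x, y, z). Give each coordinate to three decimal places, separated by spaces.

initial: κ=0.5960, φ=232.05°, ℓ=0.9696
cmd 1: set φ=303.09° → (κ,φ,ℓ)=(0.5960,303.09°,0.9696) → tip=(0.1487,-0.2283,0.9165)
cmd 2: set ℓ=2.6358 → (κ,φ,ℓ)=(0.5960,303.09°,2.6358) → tip=(0.9162,-1.4059,1.6779)

0.916 -1.406 1.678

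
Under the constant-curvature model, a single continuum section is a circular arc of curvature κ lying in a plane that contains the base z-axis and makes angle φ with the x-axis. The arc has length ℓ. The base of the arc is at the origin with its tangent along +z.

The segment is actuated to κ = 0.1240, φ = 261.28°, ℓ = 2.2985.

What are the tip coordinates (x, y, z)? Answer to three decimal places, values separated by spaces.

θ = κ·ℓ = 0.1240 × 2.2985 = 0.28501 rad
ρ = (1 − cos θ)/κ = (1 − 0.95966)/0.1240 = 0.32534
z = sin θ / κ = 0.28117/0.1240 = 2.26751
x = ρ cos φ = 0.32534 × cos(261.28°) = -0.04932
y = ρ sin φ = 0.32534 × sin(261.28°) = -0.32158

-0.049 -0.322 2.268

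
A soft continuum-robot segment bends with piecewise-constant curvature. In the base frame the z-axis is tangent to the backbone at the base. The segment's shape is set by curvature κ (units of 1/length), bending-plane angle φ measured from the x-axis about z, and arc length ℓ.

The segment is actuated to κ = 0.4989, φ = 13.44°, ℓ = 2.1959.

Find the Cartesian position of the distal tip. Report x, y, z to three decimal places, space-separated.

θ = κ·ℓ = 0.4989 × 2.1959 = 1.09553 rad
ρ = (1 − cos θ)/κ = (1 − 0.45757)/0.4989 = 1.08725
z = sin θ / κ = 0.88917/0.4989 = 1.78227
x = ρ cos φ = 1.08725 × cos(13.44°) = 1.05747
y = ρ sin φ = 1.08725 × sin(13.44°) = 0.25271

1.057 0.253 1.782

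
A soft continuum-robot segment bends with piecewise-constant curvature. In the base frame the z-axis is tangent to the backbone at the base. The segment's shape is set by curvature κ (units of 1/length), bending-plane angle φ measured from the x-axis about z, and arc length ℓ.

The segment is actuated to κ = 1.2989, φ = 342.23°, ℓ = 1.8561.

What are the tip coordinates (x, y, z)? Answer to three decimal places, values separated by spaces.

θ = κ·ℓ = 1.2989 × 1.8561 = 2.41089 rad
ρ = (1 − cos θ)/κ = (1 − -0.74470)/1.2989 = 1.34322
z = sin θ / κ = 0.66739/1.2989 = 0.51382
x = ρ cos φ = 1.34322 × cos(342.23°) = 1.27913
y = ρ sin φ = 1.34322 × sin(342.23°) = -0.40995

1.279 -0.410 0.514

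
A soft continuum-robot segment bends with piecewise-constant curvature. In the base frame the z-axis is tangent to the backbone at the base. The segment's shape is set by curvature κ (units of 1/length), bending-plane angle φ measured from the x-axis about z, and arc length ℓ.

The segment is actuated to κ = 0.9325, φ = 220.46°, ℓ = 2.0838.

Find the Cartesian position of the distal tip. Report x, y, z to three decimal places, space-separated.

θ = κ·ℓ = 0.9325 × 2.0838 = 1.94314 rad
ρ = (1 − cos θ)/κ = (1 − -0.36380)/0.9325 = 1.46252
z = sin θ / κ = 0.93148/0.9325 = 0.99890
x = ρ cos φ = 1.46252 × cos(220.46°) = -1.11277
y = ρ sin φ = 1.46252 × sin(220.46°) = -0.94906

-1.113 -0.949 0.999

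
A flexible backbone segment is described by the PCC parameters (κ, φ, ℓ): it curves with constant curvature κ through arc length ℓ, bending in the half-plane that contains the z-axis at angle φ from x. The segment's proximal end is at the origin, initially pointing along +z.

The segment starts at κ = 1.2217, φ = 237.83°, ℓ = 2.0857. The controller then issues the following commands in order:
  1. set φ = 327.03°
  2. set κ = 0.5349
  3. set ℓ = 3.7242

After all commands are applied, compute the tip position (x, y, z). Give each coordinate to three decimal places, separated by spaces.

initial: κ=1.2217, φ=237.83°, ℓ=2.0857
cmd 1: set φ=327.03° → (κ,φ,ℓ)=(1.2217,327.03°,2.0857) → tip=(1.2560,-0.8147,0.4578)
cmd 2: set κ=0.5349 → (κ,φ,ℓ)=(0.5349,327.03°,2.0857) → tip=(0.8789,-0.5701,1.6792)
cmd 3: set ℓ=3.7242 → (κ,φ,ℓ)=(0.5349,327.03°,3.7242) → tip=(2.2098,-1.4334,1.7061)

2.210 -1.433 1.706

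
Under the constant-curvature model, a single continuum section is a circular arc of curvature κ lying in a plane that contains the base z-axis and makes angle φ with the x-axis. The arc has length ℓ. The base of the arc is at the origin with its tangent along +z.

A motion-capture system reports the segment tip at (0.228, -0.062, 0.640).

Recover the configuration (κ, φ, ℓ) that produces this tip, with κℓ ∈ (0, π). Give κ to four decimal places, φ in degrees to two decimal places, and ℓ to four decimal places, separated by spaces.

1.0153 344.79 0.6967

ρ = √(x²+y²) = √(0.228² + -0.062²) = 0.23628
φ = atan2(y, x) mod 360° = atan2(-0.062, 0.228) = 344.7874°
|p|² = ρ² + z² = 0.23628² + 0.640² = 0.46543
κ = 2ρ / |p|² = 2×0.23628 / 0.46543 = 1.01532
θ = 2·atan2(ρ, z) = 2·atan2(0.23628, 0.640) = 0.70733 rad
ℓ = θ/κ = 0.70733/1.01532 = 0.69666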